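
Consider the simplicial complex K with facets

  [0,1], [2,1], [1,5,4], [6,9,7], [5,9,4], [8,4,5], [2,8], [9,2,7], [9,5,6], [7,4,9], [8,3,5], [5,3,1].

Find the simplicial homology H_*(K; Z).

We work with the vertex ordering 0 < 1 < 2 < 3 < 4 < 5 < 6 < 7 < 8 < 9. The simplices of K, each written with vertices in increasing order, are:

  0-simplices (10): [0], [1], [2], [3], [4], [5], [6], [7], [8], [9]
  1-simplices (20): [0,1], [1,2], [1,3], [1,4], [1,5], [2,7], [2,8], [2,9], [3,5], [3,8], [4,5], [4,7], [4,8], [4,9], [5,6], [5,8], [5,9], [6,7], [6,9], [7,9]
  2-simplices (9): [1,3,5], [1,4,5], [2,7,9], [3,5,8], [4,5,8], [4,5,9], [4,7,9], [5,6,9], [6,7,9]

so the chain groups are C_0 ≅ Z^10, C_1 ≅ Z^20, C_2 ≅ Z^9.

∂_1: C_1 → C_0 maps an edge to its endpoints' difference, ∂[p,q] = q − p. For instance
  ∂[4,8] = [8] − [4].
As a 10×20 matrix over Z this has rank 9, with invariant factors (1,1,1,1,1,1,1,1,1).

Boundary ∂_2: C_2 → C_1 maps a triangle to the signed sum of its edges. For instance
  ∂[5,6,9] = [6,9] − [5,9] + [5,6],
  ∂[4,7,9] = [7,9] − [4,9] + [4,7].
This gives a 20×9 integer matrix of rank 9; reducing to Smith normal form yields diagonal entries (1,1,1,1,1,1,1,1,1).

Computing H_k = (kernel of ∂_k) / (image of ∂_{k+1}):

  H_0: rank C_0 − rank ∂_1 = 10 − 9 = 1, and the invariant factors of ∂_1 are all 1, so H_0 ≅ Z.
  H_1: rank ker ∂_1 − rank ∂_2 = (20 − 9) − 9 = 2, and the invariant factors of ∂_2 are all 1, so H_1 ≅ Z^2.
  H_2: rank ker ∂_2 − rank ∂_3 = (9 − 9) − 0 = 0, and there is no ∂_3, so H_2 ≅ 0.

H_0 = Z,  H_1 = Z^2,  H_2 = 0.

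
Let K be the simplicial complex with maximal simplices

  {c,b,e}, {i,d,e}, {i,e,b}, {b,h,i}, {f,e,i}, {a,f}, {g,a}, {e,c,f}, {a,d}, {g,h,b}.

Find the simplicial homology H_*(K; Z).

We work with the vertex ordering a < b < c < d < e < f < g < h < i. The simplices of K, each written with vertices in increasing order, are:

  0-simplices (9): a, b, c, d, e, f, g, h, i
  1-simplices (17): ad, af, ag, bc, be, bg, bh, bi, ce, cf, de, di, ef, ei, fi, gh, hi
  2-simplices (7): bce, bei, bgh, bhi, cef, dei, efi

so the chain groups are C_0 ≅ Z^9, C_1 ≅ Z^17, C_2 ≅ Z^7.

The boundary map ∂_1: C_1 → C_0 is given by ∂[p,q] = [q] − [p]. For instance
  ∂bi = i − b.
As a 9×17 matrix over Z this has rank 8, with invariant factors (1,1,1,1,1,1,1,1).

Boundary ∂_2: C_2 → C_1 acts by ∂[p,q,r] = [q,r] − [p,r] + [p,q]. For instance
  ∂dei = ei − di + de,
  ∂bhi = hi − bi + bh.
The 17×7 boundary matrix has rank 7 and Smith normal form diag(1,1,1,1,1,1,1).

Now H_k = ker ∂_k / im ∂_{k+1}, so:

  H_0: rank C_0 − rank ∂_1 = 9 − 8 = 1, and the invariant factors of ∂_1 are all 1, so H_0 ≅ Z.
  H_1: rank ker ∂_1 − rank ∂_2 = (17 − 8) − 7 = 2, and the invariant factors of ∂_2 are all 1, so H_1 ≅ Z^2.
  H_2: rank ker ∂_2 − rank ∂_3 = (7 − 7) − 0 = 0, and there is no ∂_3, so H_2 ≅ 0.

As a check, the Euler characteristic is 9 − 17 + 7 = -1, which agrees with 1 − 2 + 0 = -1.

H_0 = Z,  H_1 = Z^2,  H_2 = 0.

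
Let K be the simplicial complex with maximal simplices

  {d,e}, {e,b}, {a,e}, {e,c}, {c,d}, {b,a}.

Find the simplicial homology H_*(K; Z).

Order the vertices as a < b < c < d < e. Listing each simplex with vertices in this order, K has dimension 1 with simplices:

  0-simplices (5): a, b, c, d, e
  1-simplices (6): ab, ae, be, cd, ce, de

Hence C_0 ≅ Z^5, C_1 ≅ Z^6.

The boundary map ∂_1: C_1 → C_0 maps an edge to its endpoints' difference, ∂[p,q] = q − p. For instance
  ∂be = e − b.
As a 5×6 matrix over Z this has rank 4, with invariant factors (1,1,1,1).

Now H_k = ker ∂_k / im ∂_{k+1}, so:

  H_0: rank C_0 − rank ∂_1 = 5 − 4 = 1, and the invariant factors of ∂_1 are all 1, so H_0 = Z.
  H_1: rank ker ∂_1 − rank ∂_2 = (6 − 4) − 0 = 2, and there is no ∂_2, so H_1 = Z^2.

As a check, the Euler characteristic is 5 − 6 = -1, which agrees with 1 − 2 = -1.

H_0 ≅ Z,  H_1 ≅ Z^2.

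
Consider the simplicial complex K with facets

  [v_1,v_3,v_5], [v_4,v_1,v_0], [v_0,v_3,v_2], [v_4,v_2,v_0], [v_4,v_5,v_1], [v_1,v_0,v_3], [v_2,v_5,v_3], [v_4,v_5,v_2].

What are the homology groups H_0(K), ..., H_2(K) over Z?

H_0 ≅ Z,  H_1 = 0,  H_2 ≅ Z.

We work with the vertex ordering v_0 < v_1 < v_2 < v_3 < v_4 < v_5. The simplices of K, each written with vertices in increasing order, are:

  0-simplices (6): [v_0], [v_1], [v_2], [v_3], [v_4], [v_5]
  1-simplices (12): [v_0,v_1], [v_0,v_2], [v_0,v_3], [v_0,v_4], [v_1,v_3], [v_1,v_4], [v_1,v_5], [v_2,v_3], [v_2,v_4], [v_2,v_5], [v_3,v_5], [v_4,v_5]
  2-simplices (8): [v_0,v_1,v_3], [v_0,v_1,v_4], [v_0,v_2,v_3], [v_0,v_2,v_4], [v_1,v_3,v_5], [v_1,v_4,v_5], [v_2,v_3,v_5], [v_2,v_4,v_5]

giving chain groups C_0 ≅ Z^6, C_1 ≅ Z^12, C_2 ≅ Z^8.

Boundary ∂_1: C_1 → C_0 is given by ∂[p,q] = [q] − [p]. For instance
  ∂[v_0,v_1] = [v_1] − [v_0].
This gives a 6×12 integer matrix of rank 5; reducing to Smith normal form yields diagonal entries (1,1,1,1,1).

Boundary ∂_2: C_2 → C_1 sends each 2-simplex [p,q,r] to [q,r] − [p,r] + [p,q]. For instance
  ∂[v_0,v_2,v_3] = [v_2,v_3] − [v_0,v_3] + [v_0,v_2],
  ∂[v_2,v_3,v_5] = [v_3,v_5] − [v_2,v_5] + [v_2,v_3].
The 12×8 boundary matrix has rank 7 and Smith normal form diag(1,1,1,1,1,1,1).

From H_k ≅ ker(∂_k) / im(∂_{k+1}) we obtain:

  H_0: rank C_0 − rank ∂_1 = 6 − 5 = 1, and the invariant factors of ∂_1 are all 1, so H_0 ≅ Z.
  H_1: rank ker ∂_1 − rank ∂_2 = (12 − 5) − 7 = 0, and the invariant factors of ∂_2 are all 1, so H_1 ≅ 0.
  H_2: rank ker ∂_2 − rank ∂_3 = (8 − 7) − 0 = 1, and there is no ∂_3, so H_2 ≅ Z.

(K is a triangulation of the 2-sphere S^2.)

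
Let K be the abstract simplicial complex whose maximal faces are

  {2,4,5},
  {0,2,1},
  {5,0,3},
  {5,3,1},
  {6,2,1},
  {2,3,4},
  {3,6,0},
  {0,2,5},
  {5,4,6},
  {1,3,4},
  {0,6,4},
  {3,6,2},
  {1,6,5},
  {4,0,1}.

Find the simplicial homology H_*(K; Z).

We work with the vertex ordering 0 < 1 < 2 < 3 < 4 < 5 < 6. The simplices of K, each written with vertices in increasing order, are:

  0-simplices (7): [0], [1], [2], [3], [4], [5], [6]
  1-simplices (21): [0,1], [0,2], [0,3], [0,4], [0,5], [0,6], [1,2], [1,3], [1,4], [1,5], [1,6], [2,3], [2,4], [2,5], [2,6], [3,4], [3,5], [3,6], [4,5], [4,6], [5,6]
  2-simplices (14): [0,1,2], [0,1,4], [0,2,5], [0,3,5], [0,3,6], [0,4,6], [1,2,6], [1,3,4], [1,3,5], [1,5,6], [2,3,4], [2,3,6], [2,4,5], [4,5,6]

giving chain groups C_0 ≅ Z^7, C_1 ≅ Z^21, C_2 ≅ Z^14.

The boundary map ∂_1: C_1 → C_0 maps an edge to its endpoints' difference, ∂[p,q] = q − p. For instance
  ∂[3,4] = [4] − [3].
As a 7×21 matrix over Z this has rank 6, with invariant factors (1,1,1,1,1,1).

Boundary ∂_2: C_2 → C_1 acts by ∂[p,q,r] = [q,r] − [p,r] + [p,q]. For instance
  ∂[2,4,5] = [4,5] − [2,5] + [2,4],
  ∂[1,3,4] = [3,4] − [1,4] + [1,3].
This gives a 21×14 integer matrix of rank 13; reducing to Smith normal form yields diagonal entries (1,1,1,1,1,1,1,1,1,1,1,1,1).

Now H_k = ker ∂_k / im ∂_{k+1}, so:

  H_0: rank C_0 − rank ∂_1 = 7 − 6 = 1, and the invariant factors of ∂_1 are all 1, so H_0 ≅ Z.
  H_1: rank ker ∂_1 − rank ∂_2 = (21 − 6) − 13 = 2, and the invariant factors of ∂_2 are all 1, so H_1 ≅ Z^2.
  H_2: rank ker ∂_2 − rank ∂_3 = (14 − 13) − 0 = 1, and there is no ∂_3, so H_2 ≅ Z.

H_0 ≅ Z,  H_1 ≅ Z^2,  H_2 ≅ Z.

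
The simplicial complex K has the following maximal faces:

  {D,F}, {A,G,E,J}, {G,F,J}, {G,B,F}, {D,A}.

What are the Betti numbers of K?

Fix the vertex order A < B < D < E < F < G < J and write every simplex with vertices in increasing order. Then dim K = 3 and the simplices of K are:

  0-simplices (7): A, B, D, E, F, G, J
  1-simplices (12): AD, AE, AG, AJ, BF, BG, DF, EG, EJ, FG, FJ, GJ
  2-simplices (6): AEG, AEJ, AGJ, BFG, EGJ, FGJ
  3-simplices (1): AEGJ

Hence C_0 ≅ Z^7, C_1 ≅ Z^12, C_2 ≅ Z^6, C_3 ≅ Z^1.

Boundary ∂_1: C_1 → C_0 sends each edge [p,q] (with p < q) to q − p. For instance
  ∂AD = D − A.
The 7×12 boundary matrix has rank 6 and Smith normal form diag(1,1,1,1,1,1).

Boundary ∂_2: C_2 → C_1 acts by ∂[p,q,r] = [q,r] − [p,r] + [p,q]. For instance
  ∂AEJ = EJ − AJ + AE,
  ∂EGJ = GJ − EJ + EG.
This gives a 12×6 integer matrix of rank 5; reducing to Smith normal form yields diagonal entries (1,1,1,1,1).

The boundary map ∂_3: C_3 → C_2 sends each 3-simplex σ to the alternating sum Σ_i (−1)^i (σ with its i-th vertex removed). For instance
  ∂AEGJ = EGJ − AGJ + AEJ − AEG.
This gives a 6×1 integer matrix of rank 1; reducing to Smith normal form yields diagonal entries (1).

Now H_k = ker ∂_k / im ∂_{k+1}, so:

  H_0: rank C_0 − rank ∂_1 = 7 − 6 = 1, and the invariant factors of ∂_1 are all 1, so H_0 = Z.
  H_1: rank ker ∂_1 − rank ∂_2 = (12 − 6) − 5 = 1, and the invariant factors of ∂_2 are all 1, so H_1 = Z.
  H_2: rank ker ∂_2 − rank ∂_3 = (6 − 5) − 1 = 0, and the invariant factors of ∂_3 are all 1, so H_2 = 0.
  H_3: rank ker ∂_3 − rank ∂_4 = (1 − 1) − 0 = 0, and there is no ∂_4, so H_3 = 0.

Hence the Betti numbers are b_0 = 1, b_1 = 1, b_2 = 0, b_3 = 0.

b_0 = 1, b_1 = 1, b_2 = 0, b_3 = 0.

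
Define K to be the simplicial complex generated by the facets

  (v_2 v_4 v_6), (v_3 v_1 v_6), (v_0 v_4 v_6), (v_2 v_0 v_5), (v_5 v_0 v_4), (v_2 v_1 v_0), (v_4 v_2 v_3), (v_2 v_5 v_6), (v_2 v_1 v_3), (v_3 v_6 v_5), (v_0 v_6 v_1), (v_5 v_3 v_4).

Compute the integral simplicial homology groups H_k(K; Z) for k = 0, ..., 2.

K has 7 vertices, 18 edges, 12 triangles.
rank ∂_0 = 0, rank ∂_1 = 6 ⇒ b_0 = 7 − 0 − 6 = 1; all invariant factors of ∂_1 are 1 so no torsion. So H_0 = Z.
rank ∂_1 = 6, rank ∂_2 = 12 ⇒ b_1 = 18 − 6 − 12 = 0; ∂_2 has invariant factor(s) [2] giving torsion. So H_1 = Z/2.
rank ∂_2 = 12, rank ∂_3 = 0 ⇒ b_2 = 12 − 12 − 0 = 0. So H_2 = 0.

H_0 ≅ Z,  H_1 ≅ Z/2,  H_2 = 0.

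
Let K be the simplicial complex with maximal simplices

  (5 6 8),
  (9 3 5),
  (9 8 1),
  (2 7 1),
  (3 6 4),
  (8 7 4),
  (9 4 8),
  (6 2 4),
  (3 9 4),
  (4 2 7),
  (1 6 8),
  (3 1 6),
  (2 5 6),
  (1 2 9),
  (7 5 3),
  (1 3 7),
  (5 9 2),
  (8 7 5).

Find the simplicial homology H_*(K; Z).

Take the total order 1 < 2 < 3 < 4 < 5 < 6 < 7 < 8 < 9 on the vertex set. Then K (dimension 2) consists of the simplices:

  0-simplices (9): [1], [2], [3], [4], [5], [6], [7], [8], [9]
  1-simplices (27): (27 of them)
  2-simplices (18): [1,2,7], [1,2,9], [1,3,6], [1,3,7], [1,6,8], [1,8,9], [2,4,6], [2,4,7], [2,5,6], [2,5,9], [3,4,6], [3,4,9], [3,5,7], [3,5,9], [4,7,8], [4,8,9], [5,6,8], [5,7,8]

Hence C_0 ≅ Z^9, C_1 ≅ Z^27, C_2 ≅ Z^18.

∂_1: C_1 → C_0 sends each edge [p,q] (with p < q) to q − p.
This gives a 9×27 integer matrix of rank 8; reducing to Smith normal form yields diagonal entries (1,1,1,1,1,1,1,1).

The boundary map ∂_2: C_2 → C_1 acts by ∂[p,q,r] = [q,r] − [p,r] + [p,q]. For instance
  ∂[3,5,7] = [5,7] − [3,7] + [3,5],
  ∂[1,2,7] = [2,7] − [1,7] + [1,2].
The 27×18 boundary matrix has rank 17 and Smith normal form diag(1,1,1,1,1,1,1,1,1,1,1,1,1,1,1,1,1).

Computing H_k = (kernel of ∂_k) / (image of ∂_{k+1}):

  H_0: rank C_0 − rank ∂_1 = 9 − 8 = 1, and the invariant factors of ∂_1 are all 1, so H_0 ≅ Z.
  H_1: rank ker ∂_1 − rank ∂_2 = (27 − 8) − 17 = 2, and the invariant factors of ∂_2 are all 1, so H_1 ≅ Z^2.
  H_2: rank ker ∂_2 − rank ∂_3 = (18 − 17) − 0 = 1, and there is no ∂_3, so H_2 ≅ Z.

As a check, the Euler characteristic is 9 − 27 + 18 = 0, which agrees with 1 − 2 + 1 = 0.

H_0 = Z,  H_1 = Z^2,  H_2 = Z.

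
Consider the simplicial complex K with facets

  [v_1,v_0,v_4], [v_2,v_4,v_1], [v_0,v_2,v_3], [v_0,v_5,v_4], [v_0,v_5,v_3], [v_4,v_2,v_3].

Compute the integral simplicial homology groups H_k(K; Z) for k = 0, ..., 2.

Fix the vertex order v_0 < v_1 < v_2 < v_3 < v_4 < v_5 and write every simplex with vertices in increasing order. Then dim K = 2 and the simplices of K are:

  0-simplices (6): [v_0], [v_1], [v_2], [v_3], [v_4], [v_5]
  1-simplices (12): [v_0,v_1], [v_0,v_2], [v_0,v_3], [v_0,v_4], [v_0,v_5], [v_1,v_2], [v_1,v_4], [v_2,v_3], [v_2,v_4], [v_3,v_4], [v_3,v_5], [v_4,v_5]
  2-simplices (6): [v_0,v_1,v_4], [v_0,v_2,v_3], [v_0,v_3,v_5], [v_0,v_4,v_5], [v_1,v_2,v_4], [v_2,v_3,v_4]

giving chain groups C_0 ≅ Z^6, C_1 ≅ Z^12, C_2 ≅ Z^6.

Boundary ∂_1: C_1 → C_0 sends each edge [p,q] (with p < q) to q − p.
This gives a 6×12 integer matrix of rank 5; reducing to Smith normal form yields diagonal entries (1,1,1,1,1).

The boundary map ∂_2: C_2 → C_1 maps a triangle to the signed sum of its edges. For instance
  ∂[v_0,v_4,v_5] = [v_4,v_5] − [v_0,v_5] + [v_0,v_4],
  ∂[v_1,v_2,v_4] = [v_2,v_4] − [v_1,v_4] + [v_1,v_2].
The resulting 12×6 matrix has rank 6, and its Smith normal form has invariant factors (1,1,1,1,1,1).

From H_k ≅ ker(∂_k) / im(∂_{k+1}) we obtain:

  H_0: rank C_0 − rank ∂_1 = 6 − 5 = 1, and the invariant factors of ∂_1 are all 1, so H_0 ≅ Z.
  H_1: rank ker ∂_1 − rank ∂_2 = (12 − 5) − 6 = 1, and the invariant factors of ∂_2 are all 1, so H_1 ≅ Z.
  H_2: rank ker ∂_2 − rank ∂_3 = (6 − 6) − 0 = 0, and there is no ∂_3, so H_2 ≅ 0.

As a check, the Euler characteristic is 6 − 12 + 6 = 0, which agrees with 1 − 1 + 0 = 0.
(K is a triangulation of the cylinder S^1 x I.)

H_0 = Z,  H_1 = Z,  H_2 = 0.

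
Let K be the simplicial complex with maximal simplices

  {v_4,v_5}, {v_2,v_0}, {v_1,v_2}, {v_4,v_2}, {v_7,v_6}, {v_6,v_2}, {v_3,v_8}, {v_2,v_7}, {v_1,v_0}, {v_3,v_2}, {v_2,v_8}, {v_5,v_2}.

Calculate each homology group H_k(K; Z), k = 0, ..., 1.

H_0 ≅ Z,  H_1 ≅ Z^4.

Take the total order v_0 < v_1 < v_2 < v_3 < v_4 < v_5 < v_6 < v_7 < v_8 on the vertex set. Then K (dimension 1) consists of the simplices:

  0-simplices (9): [v_0], [v_1], [v_2], [v_3], [v_4], [v_5], [v_6], [v_7], [v_8]
  1-simplices (12): [v_0,v_1], [v_0,v_2], [v_1,v_2], [v_2,v_3], [v_2,v_4], [v_2,v_5], [v_2,v_6], [v_2,v_7], [v_2,v_8], [v_3,v_8], [v_4,v_5], [v_6,v_7]

Hence C_0 ≅ Z^9, C_1 ≅ Z^12.

∂_1: C_1 → C_0 is given by ∂[p,q] = [q] − [p].
As a 9×12 matrix over Z this has rank 8, with invariant factors (1,1,1,1,1,1,1,1).

Computing H_k = (kernel of ∂_k) / (image of ∂_{k+1}):

  H_0: rank C_0 − rank ∂_1 = 9 − 8 = 1, and the invariant factors of ∂_1 are all 1, so H_0 ≅ Z.
  H_1: rank ker ∂_1 − rank ∂_2 = (12 − 8) − 0 = 4, and there is no ∂_2, so H_1 ≅ Z^4.

As a check, the Euler characteristic is 9 − 12 = -3, which agrees with 1 − 4 = -3.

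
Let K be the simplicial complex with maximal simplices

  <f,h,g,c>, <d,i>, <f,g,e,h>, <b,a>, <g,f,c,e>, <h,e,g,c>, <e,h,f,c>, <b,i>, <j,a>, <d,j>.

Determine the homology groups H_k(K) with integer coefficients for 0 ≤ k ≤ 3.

H_0 = Z^2,  H_1 = Z,  H_2 = 0,  H_3 = Z.

Take the total order a < b < c < d < e < f < g < h < i < j on the vertex set. Then K (dimension 3) consists of the simplices:

  0-simplices (10): a, b, c, d, e, f, g, h, i, j
  1-simplices (15): ab, aj, bi, ce, cf, cg, ch, di, dj, ef, eg, eh, fg, fh, gh
  2-simplices (10): cef, ceg, ceh, cfg, cfh, cgh, efg, efh, egh, fgh
  3-simplices (5): cefg, cefh, cegh, cfgh, efgh

giving chain groups C_0 ≅ Z^10, C_1 ≅ Z^15, C_2 ≅ Z^10, C_3 ≅ Z^5.

∂_1: C_1 → C_0 is given by ∂[p,q] = [q] − [p].
The resulting 10×15 matrix has rank 8, and its Smith normal form has invariant factors (1,1,1,1,1,1,1,1).

Boundary ∂_2: C_2 → C_1 maps a triangle to the signed sum of its edges. For instance
  ∂fgh = gh − fh + fg,
  ∂cfg = fg − cg + cf.
As a 15×10 matrix over Z this has rank 6, with invariant factors (1,1,1,1,1,1).

Boundary ∂_3: C_3 → C_2 sends each 3-simplex σ to the alternating sum Σ_i (−1)^i (σ with its i-th vertex removed). For instance
  ∂cefh = efh − cfh + ceh − cef,
  ∂cefg = efg − cfg + ceg − cef.
The 10×5 boundary matrix has rank 4 and Smith normal form diag(1,1,1,1).

Reading off H_k = ker ∂_k / im ∂_{k+1}:

  H_0: rank C_0 − rank ∂_1 = 10 − 8 = 2, and the invariant factors of ∂_1 are all 1, so H_0 = Z^2.
  H_1: rank ker ∂_1 − rank ∂_2 = (15 − 8) − 6 = 1, and the invariant factors of ∂_2 are all 1, so H_1 = Z.
  H_2: rank ker ∂_2 − rank ∂_3 = (10 − 6) − 4 = 0, and the invariant factors of ∂_3 are all 1, so H_2 = 0.
  H_3: rank ker ∂_3 − rank ∂_4 = (5 − 4) − 0 = 1, and there is no ∂_4, so H_3 = Z.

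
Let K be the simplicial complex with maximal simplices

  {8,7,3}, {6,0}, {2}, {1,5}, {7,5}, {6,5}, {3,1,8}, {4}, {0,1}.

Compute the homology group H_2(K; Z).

H_2 ≅ 0.

Fix the vertex order 0 < 1 < 2 < 3 < 4 < 5 < 6 < 7 < 8 and write every simplex with vertices in increasing order. Then dim K = 2 and the simplices of K are:

  0-simplices (9): [0], [1], [2], [3], [4], [5], [6], [7], [8]
  1-simplices (10): [0,1], [0,6], [1,3], [1,5], [1,8], [3,7], [3,8], [5,6], [5,7], [7,8]
  2-simplices (2): [1,3,8], [3,7,8]

giving chain groups C_0 ≅ Z^9, C_1 ≅ Z^10, C_2 ≅ Z^2.

Boundary ∂_1: C_1 → C_0 sends each edge [p,q] (with p < q) to q − p. For instance
  ∂[5,6] = [6] − [5].
As a 9×10 matrix over Z this has rank 6, with invariant factors (1,1,1,1,1,1).

Boundary ∂_2: C_2 → C_1 maps a triangle to the signed sum of its edges. For instance
  ∂[1,3,8] = [3,8] − [1,8] + [1,3],
  ∂[3,7,8] = [7,8] − [3,8] + [3,7].
The resulting 10×2 matrix has rank 2, and its Smith normal form has invariant factors (1,1).

Reading off H_k = ker ∂_k / im ∂_{k+1}:

  H_2: rank ker ∂_2 − rank ∂_3 = (2 − 2) − 0 = 0, and there is no ∂_3, so H_2 = 0.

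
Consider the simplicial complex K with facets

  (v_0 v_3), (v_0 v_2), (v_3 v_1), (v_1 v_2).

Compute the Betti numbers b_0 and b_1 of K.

b_0 = 1, b_1 = 1.

Fix the vertex order v_0 < v_1 < v_2 < v_3 and write every simplex with vertices in increasing order. Then dim K = 1 and the simplices of K are:

  0-simplices (4): [v_0], [v_1], [v_2], [v_3]
  1-simplices (4): [v_0,v_2], [v_0,v_3], [v_1,v_2], [v_1,v_3]

so the chain groups are C_0 ≅ Z^4, C_1 ≅ Z^4.

Boundary ∂_1: C_1 → C_0 is given by ∂[p,q] = [q] − [p]. For instance
  ∂[v_1,v_2] = [v_2] − [v_1].
As a 4×4 matrix over Z this has rank 3, with invariant factors (1,1,1).

Computing H_k = (kernel of ∂_k) / (image of ∂_{k+1}):

  H_0: rank C_0 − rank ∂_1 = 4 − 3 = 1, and the invariant factors of ∂_1 are all 1, so H_0 ≅ Z.
  H_1: rank ker ∂_1 − rank ∂_2 = (4 − 3) − 0 = 1, and there is no ∂_2, so H_1 ≅ Z.

Hence the Betti numbers are b_0 = 1, b_1 = 1.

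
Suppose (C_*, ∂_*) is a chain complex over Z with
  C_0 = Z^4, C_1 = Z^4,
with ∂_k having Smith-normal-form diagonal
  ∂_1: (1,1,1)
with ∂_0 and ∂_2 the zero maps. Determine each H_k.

H_0 = Z,  H_1 = Z.

H_0: b_0 = 4 − 0 − 3 = 1; torsion from ∂_1 factors > 1: none. So H_0 = Z.
H_1: b_1 = 4 − 3 − 0 = 1; torsion from ∂_2 factors > 1: none. So H_1 = Z.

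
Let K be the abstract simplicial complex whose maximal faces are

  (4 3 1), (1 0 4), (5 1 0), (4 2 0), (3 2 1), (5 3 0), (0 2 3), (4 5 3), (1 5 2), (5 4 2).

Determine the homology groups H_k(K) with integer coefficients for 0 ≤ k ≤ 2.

Order the vertices as 0 < 1 < 2 < 3 < 4 < 5. Listing each simplex with vertices in this order, K has dimension 2 with simplices:

  0-simplices (6): [0], [1], [2], [3], [4], [5]
  1-simplices (15): [0,1], [0,2], [0,3], [0,4], [0,5], [1,2], [1,3], [1,4], [1,5], [2,3], [2,4], [2,5], [3,4], [3,5], [4,5]
  2-simplices (10): [0,1,4], [0,1,5], [0,2,3], [0,2,4], [0,3,5], [1,2,3], [1,2,5], [1,3,4], [2,4,5], [3,4,5]

Hence C_0 ≅ Z^6, C_1 ≅ Z^15, C_2 ≅ Z^10.

Boundary ∂_1: C_1 → C_0 sends each edge [p,q] (with p < q) to q − p.
The 6×15 boundary matrix has rank 5 and Smith normal form diag(1,1,1,1,1).

∂_2: C_2 → C_1 sends each 2-simplex [p,q,r] to [q,r] − [p,r] + [p,q]. For instance
  ∂[2,4,5] = [4,5] − [2,5] + [2,4],
  ∂[1,2,3] = [2,3] − [1,3] + [1,2].
The 15×10 boundary matrix has rank 10 and Smith normal form diag(1,1,1,1,1,1,1,1,1,2).

Reading off H_k = ker ∂_k / im ∂_{k+1}:

  H_0: rank C_0 − rank ∂_1 = 6 − 5 = 1, and the invariant factors of ∂_1 are all 1, so H_0 ≅ Z.
  H_1: rank ker ∂_1 − rank ∂_2 = (15 − 5) − 10 = 0, and ∂_2 has invariant factor 2 > 1, so H_1 ≅ Z/2.
  H_2: rank ker ∂_2 − rank ∂_3 = (10 − 10) − 0 = 0, and there is no ∂_3, so H_2 ≅ 0.

H_0 = Z,  H_1 = Z/2,  H_2 = 0.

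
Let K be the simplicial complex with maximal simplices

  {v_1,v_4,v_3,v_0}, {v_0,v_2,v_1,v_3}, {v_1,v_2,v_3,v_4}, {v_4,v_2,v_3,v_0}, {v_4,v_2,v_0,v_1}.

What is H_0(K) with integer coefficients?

H_0 = Z.

K has 5 vertices, 10 edges, 10 triangles, 5 3-simplices.
rank ∂_0 = 0, rank ∂_1 = 4 ⇒ b_0 = 5 − 0 − 4 = 1; all invariant factors of ∂_1 are 1 so no torsion. So H_0 = Z.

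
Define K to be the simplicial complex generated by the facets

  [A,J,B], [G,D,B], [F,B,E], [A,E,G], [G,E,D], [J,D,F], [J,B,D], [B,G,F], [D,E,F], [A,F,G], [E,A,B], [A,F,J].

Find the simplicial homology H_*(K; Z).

Order the vertices as A < B < D < E < F < G < J. Listing each simplex with vertices in this order, K has dimension 2 with simplices:

  0-simplices (7): A, B, D, E, F, G, J
  1-simplices (18): AB, AE, AF, AG, AJ, BD, BE, BF, BG, BJ, DE, DF, DG, DJ, EF, EG, FG, FJ
  2-simplices (12): ABE, ABJ, AEG, AFG, AFJ, BDG, BDJ, BEF, BFG, DEF, DEG, DFJ

Hence C_0 ≅ Z^7, C_1 ≅ Z^18, C_2 ≅ Z^12.

Boundary ∂_1: C_1 → C_0 maps an edge to its endpoints' difference, ∂[p,q] = q − p. For instance
  ∂AG = G − A.
The resulting 7×18 matrix has rank 6, and its Smith normal form has invariant factors (1,1,1,1,1,1).

The boundary map ∂_2: C_2 → C_1 sends each 2-simplex [p,q,r] to [q,r] − [p,r] + [p,q]. For instance
  ∂AFG = FG − AG + AF,
  ∂BEF = EF − BF + BE.
As a 18×12 matrix over Z this has rank 12, with invariant factors (1,1,1,1,1,1,1,1,1,1,1,2).

Reading off H_k = ker ∂_k / im ∂_{k+1}:

  H_0: rank C_0 − rank ∂_1 = 7 − 6 = 1, and the invariant factors of ∂_1 are all 1, so H_0 ≅ Z.
  H_1: rank ker ∂_1 − rank ∂_2 = (18 − 6) − 12 = 0, and ∂_2 has invariant factor 2 > 1, so H_1 ≅ Z_2.
  H_2: rank ker ∂_2 − rank ∂_3 = (12 − 12) − 0 = 0, and there is no ∂_3, so H_2 ≅ 0.

As a check, the Euler characteristic is 7 − 18 + 12 = 1, which agrees with 1 − 0 + 0 = 1.
(K is a triangulation of the real projective plane RP^2.)

H_0 ≅ Z,  H_1 ≅ Z_2,  H_2 = 0.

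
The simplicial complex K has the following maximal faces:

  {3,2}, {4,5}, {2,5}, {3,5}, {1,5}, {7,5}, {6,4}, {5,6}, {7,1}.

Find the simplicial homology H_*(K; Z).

H_0 ≅ Z,  H_1 ≅ Z^3.

Take the total order 1 < 2 < 3 < 4 < 5 < 6 < 7 on the vertex set. Then K (dimension 1) consists of the simplices:

  0-simplices (7): [1], [2], [3], [4], [5], [6], [7]
  1-simplices (9): [1,5], [1,7], [2,3], [2,5], [3,5], [4,5], [4,6], [5,6], [5,7]

Hence C_0 ≅ Z^7, C_1 ≅ Z^9.

The boundary map ∂_1: C_1 → C_0 is given by ∂[p,q] = [q] − [p].
The 7×9 boundary matrix has rank 6 and Smith normal form diag(1,1,1,1,1,1).

Computing H_k = (kernel of ∂_k) / (image of ∂_{k+1}):

  H_0: rank C_0 − rank ∂_1 = 7 − 6 = 1, and the invariant factors of ∂_1 are all 1, so H_0 ≅ Z.
  H_1: rank ker ∂_1 − rank ∂_2 = (9 − 6) − 0 = 3, and there is no ∂_2, so H_1 ≅ Z^3.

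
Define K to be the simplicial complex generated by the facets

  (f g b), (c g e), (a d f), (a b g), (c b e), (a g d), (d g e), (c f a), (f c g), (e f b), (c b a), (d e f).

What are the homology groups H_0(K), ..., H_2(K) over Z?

H_0 ≅ Z,  H_1 ≅ Z/2,  H_2 = 0.

Fix the vertex order a < b < c < d < e < f < g and write every simplex with vertices in increasing order. Then dim K = 2 and the simplices of K are:

  0-simplices (7): a, b, c, d, e, f, g
  1-simplices (18): ab, ac, ad, af, ag, bc, be, bf, bg, ce, cf, cg, de, df, dg, ef, eg, fg
  2-simplices (12): abc, abg, acf, adf, adg, bce, bef, bfg, ceg, cfg, def, deg

giving chain groups C_0 ≅ Z^7, C_1 ≅ Z^18, C_2 ≅ Z^12.

The boundary map ∂_1: C_1 → C_0 sends each edge [p,q] (with p < q) to q − p. For instance
  ∂df = f − d.
As a 7×18 matrix over Z this has rank 6, with invariant factors (1,1,1,1,1,1).

Boundary ∂_2: C_2 → C_1 maps a triangle to the signed sum of its edges. For instance
  ∂bef = ef − bf + be,
  ∂deg = eg − dg + de.
This gives a 18×12 integer matrix of rank 12; reducing to Smith normal form yields diagonal entries (1,1,1,1,1,1,1,1,1,1,1,2).

Computing H_k = (kernel of ∂_k) / (image of ∂_{k+1}):

  H_0: rank C_0 − rank ∂_1 = 7 − 6 = 1, and the invariant factors of ∂_1 are all 1, so H_0 = Z.
  H_1: rank ker ∂_1 − rank ∂_2 = (18 − 6) − 12 = 0, and ∂_2 has invariant factor 2 > 1, so H_1 = Z/2.
  H_2: rank ker ∂_2 − rank ∂_3 = (12 − 12) − 0 = 0, and there is no ∂_3, so H_2 = 0.

As a check, the Euler characteristic is 7 − 18 + 12 = 1, which agrees with 1 − 0 + 0 = 1.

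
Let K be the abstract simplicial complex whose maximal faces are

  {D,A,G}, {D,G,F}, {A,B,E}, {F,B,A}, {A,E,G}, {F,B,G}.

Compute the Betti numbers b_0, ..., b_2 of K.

K has 6 vertices, 12 edges, 6 triangles.
rank ∂_0 = 0, rank ∂_1 = 5 ⇒ b_0 = 6 − 0 − 5 = 1; all invariant factors of ∂_1 are 1 so no torsion. So H_0 = Z.
rank ∂_1 = 5, rank ∂_2 = 6 ⇒ b_1 = 12 − 5 − 6 = 1; all invariant factors of ∂_2 are 1 so no torsion. So H_1 = Z.
rank ∂_2 = 6, rank ∂_3 = 0 ⇒ b_2 = 6 − 6 − 0 = 0. So H_2 = 0.

b_0 = 1, b_1 = 1, b_2 = 0.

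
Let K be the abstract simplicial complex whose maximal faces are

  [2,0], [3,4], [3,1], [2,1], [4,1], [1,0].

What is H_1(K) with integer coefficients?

H_1 ≅ Z^2.

Take the total order 0 < 1 < 2 < 3 < 4 on the vertex set. Then K (dimension 1) consists of the simplices:

  0-simplices (5): [0], [1], [2], [3], [4]
  1-simplices (6): [0,1], [0,2], [1,2], [1,3], [1,4], [3,4]

so the chain groups are C_0 ≅ Z^5, C_1 ≅ Z^6.

The boundary map ∂_1: C_1 → C_0 is given by ∂[p,q] = [q] − [p]. For instance
  ∂[1,4] = [4] − [1].
As a 5×6 matrix over Z this has rank 4, with invariant factors (1,1,1,1).

Reading off H_k = ker ∂_k / im ∂_{k+1}:

  H_1: rank ker ∂_1 − rank ∂_2 = (6 − 4) − 0 = 2, and there is no ∂_2, so H_1 = Z^2.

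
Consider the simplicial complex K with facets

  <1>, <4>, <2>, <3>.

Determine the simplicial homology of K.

H_0 ≅ Z^4.

Take the total order 1 < 2 < 3 < 4 on the vertex set. Then K (dimension 0) consists of the simplices:

  0-simplices (4): [1], [2], [3], [4]

so the chain groups are C_0 ≅ Z^4.

Computing H_k = (kernel of ∂_k) / (image of ∂_{k+1}):

  H_0: rank C_0 − rank ∂_1 = 4 − 0 = 4, and there is no ∂_1, so H_0 = Z^4.

(K is a triangulation of a set of 4 points.)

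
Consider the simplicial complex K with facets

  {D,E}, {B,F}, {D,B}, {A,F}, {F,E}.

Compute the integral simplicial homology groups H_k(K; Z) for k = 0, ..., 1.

We work with the vertex ordering A < B < D < E < F. The simplices of K, each written with vertices in increasing order, are:

  0-simplices (5): A, B, D, E, F
  1-simplices (5): AF, BD, BF, DE, EF

so the chain groups are C_0 ≅ Z^5, C_1 ≅ Z^5.

Boundary ∂_1: C_1 → C_0 sends each edge [p,q] (with p < q) to q − p. For instance
  ∂DE = E − D.
As a 5×5 matrix over Z this has rank 4, with invariant factors (1,1,1,1).

Now H_k = ker ∂_k / im ∂_{k+1}, so:

  H_0: rank C_0 − rank ∂_1 = 5 − 4 = 1, and the invariant factors of ∂_1 are all 1, so H_0 = Z.
  H_1: rank ker ∂_1 − rank ∂_2 = (5 − 4) − 0 = 1, and there is no ∂_2, so H_1 = Z.

H_0 = Z,  H_1 = Z.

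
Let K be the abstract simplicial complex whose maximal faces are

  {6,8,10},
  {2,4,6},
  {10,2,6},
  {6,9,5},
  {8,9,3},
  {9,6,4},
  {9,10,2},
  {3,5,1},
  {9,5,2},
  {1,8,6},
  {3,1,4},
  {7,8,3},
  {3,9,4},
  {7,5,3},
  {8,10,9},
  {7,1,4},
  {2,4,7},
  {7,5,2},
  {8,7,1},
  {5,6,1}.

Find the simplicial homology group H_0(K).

Take the total order 1 < 2 < 3 < 4 < 5 < 6 < 7 < 8 < 9 < 10 on the vertex set. Then K (dimension 2) consists of the simplices:

  0-simplices (10): [1], [2], [3], [4], [5], [6], [7], [8], [9], [10]
  1-simplices (30): (30 of them)
  2-simplices (20): (20 of them)

giving chain groups C_0 ≅ Z^10, C_1 ≅ Z^30, C_2 ≅ Z^20.

Boundary ∂_1: C_1 → C_0 maps an edge to its endpoints' difference, ∂[p,q] = q − p. For instance
  ∂[6,9] = [9] − [6].
The 10×30 boundary matrix has rank 9 and Smith normal form diag(1,1,1,1,1,1,1,1,1).

The boundary map ∂_2: C_2 → C_1 maps a triangle to the signed sum of its edges. For instance
  ∂[6,8,10] = [8,10] − [6,10] + [6,8],
  ∂[2,5,9] = [5,9] − [2,9] + [2,5].
As a 30×20 matrix over Z this has rank 20, with invariant factors (1,1,1,1,1,1,1,1,1,1,1,1,1,1,1,1,1,1,1,2).

Computing H_k = (kernel of ∂_k) / (image of ∂_{k+1}):

  H_0: rank C_0 − rank ∂_1 = 10 − 9 = 1, and the invariant factors of ∂_1 are all 1, so H_0 = Z.

(K is a triangulation of the Klein bottle.)

H_0 = Z.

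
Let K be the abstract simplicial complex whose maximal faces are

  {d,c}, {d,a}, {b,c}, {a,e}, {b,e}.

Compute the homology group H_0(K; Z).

Take the total order a < b < c < d < e on the vertex set. Then K (dimension 1) consists of the simplices:

  0-simplices (5): a, b, c, d, e
  1-simplices (5): ad, ae, bc, be, cd

Hence C_0 ≅ Z^5, C_1 ≅ Z^5.

The boundary map ∂_1: C_1 → C_0 maps an edge to its endpoints' difference, ∂[p,q] = q − p.
The 5×5 boundary matrix has rank 4 and Smith normal form diag(1,1,1,1).

Now H_k = ker ∂_k / im ∂_{k+1}, so:

  H_0: rank C_0 − rank ∂_1 = 5 − 4 = 1, and the invariant factors of ∂_1 are all 1, so H_0 = Z.

H_0 = Z.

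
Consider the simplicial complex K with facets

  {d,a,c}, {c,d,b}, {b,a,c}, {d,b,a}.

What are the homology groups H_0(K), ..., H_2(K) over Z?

K has 4 vertices, 6 edges, 4 triangles.
rank ∂_0 = 0, rank ∂_1 = 3 ⇒ b_0 = 4 − 0 − 3 = 1; all invariant factors of ∂_1 are 1 so no torsion. So H_0 ≅ Z.
rank ∂_1 = 3, rank ∂_2 = 3 ⇒ b_1 = 6 − 3 − 3 = 0; all invariant factors of ∂_2 are 1 so no torsion. So H_1 ≅ 0.
rank ∂_2 = 3, rank ∂_3 = 0 ⇒ b_2 = 4 − 3 − 0 = 1. So H_2 ≅ Z.

H_0 ≅ Z,  H_1 = 0,  H_2 ≅ Z.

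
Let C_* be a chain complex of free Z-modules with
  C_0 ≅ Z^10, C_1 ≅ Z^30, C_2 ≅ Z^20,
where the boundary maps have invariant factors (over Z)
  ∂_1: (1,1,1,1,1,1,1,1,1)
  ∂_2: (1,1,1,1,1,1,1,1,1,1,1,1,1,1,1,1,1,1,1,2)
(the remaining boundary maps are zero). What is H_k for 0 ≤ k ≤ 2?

H_0 ≅ Z,  H_1 ≅ Z ⊕ Z/2,  H_2 = 0.

H_0: b_0 = 10 − 0 − 9 = 1; torsion from ∂_1 factors > 1: none. So H_0 ≅ Z.
H_1: b_1 = 30 − 9 − 20 = 1; torsion from ∂_2 factors > 1: [2]. So H_1 ≅ Z ⊕ Z/2.
H_2: b_2 = 20 − 20 − 0 = 0; torsion from ∂_3 factors > 1: none. So H_2 ≅ 0.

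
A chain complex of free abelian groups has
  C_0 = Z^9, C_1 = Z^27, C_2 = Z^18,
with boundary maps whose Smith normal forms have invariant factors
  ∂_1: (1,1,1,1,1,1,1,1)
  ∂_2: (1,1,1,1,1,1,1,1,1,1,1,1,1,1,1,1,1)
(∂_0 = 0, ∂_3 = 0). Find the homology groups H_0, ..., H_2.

H_0: b_0 = 9 − 0 − 8 = 1; torsion from ∂_1 factors > 1: none. So H_0 = Z.
H_1: b_1 = 27 − 8 − 17 = 2; torsion from ∂_2 factors > 1: none. So H_1 = Z^2.
H_2: b_2 = 18 − 17 − 0 = 1; torsion from ∂_3 factors > 1: none. So H_2 = Z.

H_0 = Z,  H_1 = Z^2,  H_2 = Z.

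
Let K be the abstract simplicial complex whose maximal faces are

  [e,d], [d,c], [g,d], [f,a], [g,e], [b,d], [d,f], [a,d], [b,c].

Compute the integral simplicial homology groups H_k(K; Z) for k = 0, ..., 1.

H_0 = Z,  H_1 = Z^3.

Order the vertices as a < b < c < d < e < f < g. Listing each simplex with vertices in this order, K has dimension 1 with simplices:

  0-simplices (7): a, b, c, d, e, f, g
  1-simplices (9): ad, af, bc, bd, cd, de, df, dg, eg

so the chain groups are C_0 ≅ Z^7, C_1 ≅ Z^9.

Boundary ∂_1: C_1 → C_0 maps an edge to its endpoints' difference, ∂[p,q] = q − p.
The resulting 7×9 matrix has rank 6, and its Smith normal form has invariant factors (1,1,1,1,1,1).

From H_k ≅ ker(∂_k) / im(∂_{k+1}) we obtain:

  H_0: rank C_0 − rank ∂_1 = 7 − 6 = 1, and the invariant factors of ∂_1 are all 1, so H_0 = Z.
  H_1: rank ker ∂_1 − rank ∂_2 = (9 − 6) − 0 = 3, and there is no ∂_2, so H_1 = Z^3.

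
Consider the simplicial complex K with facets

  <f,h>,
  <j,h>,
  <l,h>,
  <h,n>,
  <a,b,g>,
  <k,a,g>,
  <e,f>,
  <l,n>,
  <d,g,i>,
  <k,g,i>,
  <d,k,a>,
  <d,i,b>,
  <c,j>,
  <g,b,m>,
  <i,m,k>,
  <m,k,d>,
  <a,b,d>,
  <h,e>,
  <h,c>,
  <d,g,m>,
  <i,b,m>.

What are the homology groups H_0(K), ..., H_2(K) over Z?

Order the vertices as a < b < c < d < e < f < g < h < i < j < k < l < m < n. Listing each simplex with vertices in this order, K has dimension 2 with simplices:

  0-simplices (14): a, b, c, d, e, f, g, h, i, j, k, l, m, n
  1-simplices (27): ab, ad, ag, ak, bd, bg, bi, bm, ch, cj, dg, di, dk, dm, ef, eh, fh, gi, gk, gm, hj, hl, hn, ik, im, km, ln
  2-simplices (12): abd, abg, adk, agk, bdi, bgm, bim, dgi, dgm, dkm, gik, ikm

giving chain groups C_0 ≅ Z^14, C_1 ≅ Z^27, C_2 ≅ Z^12.

∂_1: C_1 → C_0 sends each edge [p,q] (with p < q) to q − p. For instance
  ∂hn = n − h.
This gives a 14×27 integer matrix of rank 12; reducing to Smith normal form yields diagonal entries (1,1,1,1,1,1,1,1,1,1,1,1).

The boundary map ∂_2: C_2 → C_1 sends each 2-simplex [p,q,r] to [q,r] − [p,r] + [p,q]. For instance
  ∂bgm = gm − bm + bg,
  ∂gik = ik − gk + gi.
The 27×12 boundary matrix has rank 12 and Smith normal form diag(1,1,1,1,1,1,1,1,1,1,1,2).

Reading off H_k = ker ∂_k / im ∂_{k+1}:

  H_0: rank C_0 − rank ∂_1 = 14 − 12 = 2, and the invariant factors of ∂_1 are all 1, so H_0 = Z^2.
  H_1: rank ker ∂_1 − rank ∂_2 = (27 − 12) − 12 = 3, and ∂_2 has invariant factor 2 > 1, so H_1 = Z^3 × Z/2.
  H_2: rank ker ∂_2 − rank ∂_3 = (12 − 12) − 0 = 0, and there is no ∂_3, so H_2 = 0.

As a check, the Euler characteristic is 14 − 27 + 12 = -1, which agrees with 2 − 3 + 0 = -1.
(K is a triangulation of the disjoint union of a wedge of 3 circles and the real projective plane RP^2.)

H_0 = Z^2,  H_1 = Z^3 × Z/2,  H_2 = 0.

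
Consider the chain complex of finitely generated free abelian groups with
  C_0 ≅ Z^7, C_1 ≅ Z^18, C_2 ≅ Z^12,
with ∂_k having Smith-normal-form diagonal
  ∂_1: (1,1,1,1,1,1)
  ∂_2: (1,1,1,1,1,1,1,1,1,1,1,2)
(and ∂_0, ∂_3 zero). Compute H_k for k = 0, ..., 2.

H_0 ≅ Z,  H_1 ≅ Z/2,  H_2 = 0.

H_0: b_0 = 7 − 0 − 6 = 1; torsion from ∂_1 factors > 1: none. So H_0 ≅ Z.
H_1: b_1 = 18 − 6 − 12 = 0; torsion from ∂_2 factors > 1: [2]. So H_1 ≅ Z/2.
H_2: b_2 = 12 − 12 − 0 = 0; torsion from ∂_3 factors > 1: none. So H_2 ≅ 0.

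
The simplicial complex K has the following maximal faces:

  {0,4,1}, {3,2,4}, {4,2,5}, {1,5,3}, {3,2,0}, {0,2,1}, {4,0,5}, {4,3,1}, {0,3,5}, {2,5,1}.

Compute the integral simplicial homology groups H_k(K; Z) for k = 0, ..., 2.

Order the vertices as 0 < 1 < 2 < 3 < 4 < 5. Listing each simplex with vertices in this order, K has dimension 2 with simplices:

  0-simplices (6): [0], [1], [2], [3], [4], [5]
  1-simplices (15): [0,1], [0,2], [0,3], [0,4], [0,5], [1,2], [1,3], [1,4], [1,5], [2,3], [2,4], [2,5], [3,4], [3,5], [4,5]
  2-simplices (10): [0,1,2], [0,1,4], [0,2,3], [0,3,5], [0,4,5], [1,2,5], [1,3,4], [1,3,5], [2,3,4], [2,4,5]

giving chain groups C_0 ≅ Z^6, C_1 ≅ Z^15, C_2 ≅ Z^10.

Boundary ∂_1: C_1 → C_0 maps an edge to its endpoints' difference, ∂[p,q] = q − p. For instance
  ∂[2,5] = [5] − [2].
The resulting 6×15 matrix has rank 5, and its Smith normal form has invariant factors (1,1,1,1,1).

∂_2: C_2 → C_1 acts by ∂[p,q,r] = [q,r] − [p,r] + [p,q]. For instance
  ∂[1,3,4] = [3,4] − [1,4] + [1,3],
  ∂[0,1,2] = [1,2] − [0,2] + [0,1].
The resulting 15×10 matrix has rank 10, and its Smith normal form has invariant factors (1,1,1,1,1,1,1,1,1,2).

Computing H_k = (kernel of ∂_k) / (image of ∂_{k+1}):

  H_0: rank C_0 − rank ∂_1 = 6 − 5 = 1, and the invariant factors of ∂_1 are all 1, so H_0 ≅ Z.
  H_1: rank ker ∂_1 − rank ∂_2 = (15 − 5) − 10 = 0, and ∂_2 has invariant factor 2 > 1, so H_1 ≅ Z/2.
  H_2: rank ker ∂_2 − rank ∂_3 = (10 − 10) − 0 = 0, and there is no ∂_3, so H_2 ≅ 0.

As a check, the Euler characteristic is 6 − 15 + 10 = 1, which agrees with 1 − 0 + 0 = 1.

H_0 = Z,  H_1 = Z/2,  H_2 = 0.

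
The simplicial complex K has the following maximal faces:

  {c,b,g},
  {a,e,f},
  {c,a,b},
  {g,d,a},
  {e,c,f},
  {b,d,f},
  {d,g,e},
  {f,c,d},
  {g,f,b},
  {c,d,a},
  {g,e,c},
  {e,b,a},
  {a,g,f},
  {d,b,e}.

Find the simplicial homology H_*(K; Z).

H_0 ≅ Z,  H_1 ≅ Z^2,  H_2 ≅ Z.

Fix the vertex order a < b < c < d < e < f < g and write every simplex with vertices in increasing order. Then dim K = 2 and the simplices of K are:

  0-simplices (7): a, b, c, d, e, f, g
  1-simplices (21): ab, ac, ad, ae, af, ag, bc, bd, be, bf, bg, cd, ce, cf, cg, de, df, dg, ef, eg, fg
  2-simplices (14): abc, abe, acd, adg, aef, afg, bcg, bde, bdf, bfg, cdf, cef, ceg, deg

giving chain groups C_0 ≅ Z^7, C_1 ≅ Z^21, C_2 ≅ Z^14.

The boundary map ∂_1: C_1 → C_0 sends each edge [p,q] (with p < q) to q − p.
The resulting 7×21 matrix has rank 6, and its Smith normal form has invariant factors (1,1,1,1,1,1).

∂_2: C_2 → C_1 sends each 2-simplex [p,q,r] to [q,r] − [p,r] + [p,q]. For instance
  ∂bdf = df − bf + bd,
  ∂afg = fg − ag + af.
This gives a 21×14 integer matrix of rank 13; reducing to Smith normal form yields diagonal entries (1,1,1,1,1,1,1,1,1,1,1,1,1).

Now H_k = ker ∂_k / im ∂_{k+1}, so:

  H_0: rank C_0 − rank ∂_1 = 7 − 6 = 1, and the invariant factors of ∂_1 are all 1, so H_0 ≅ Z.
  H_1: rank ker ∂_1 − rank ∂_2 = (21 − 6) − 13 = 2, and the invariant factors of ∂_2 are all 1, so H_1 ≅ Z^2.
  H_2: rank ker ∂_2 − rank ∂_3 = (14 − 13) − 0 = 1, and there is no ∂_3, so H_2 ≅ Z.

As a check, the Euler characteristic is 7 − 21 + 14 = 0, which agrees with 1 − 2 + 1 = 0.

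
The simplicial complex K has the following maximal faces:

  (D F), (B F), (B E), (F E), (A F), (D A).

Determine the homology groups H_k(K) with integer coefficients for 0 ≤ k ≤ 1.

Take the total order A < B < D < E < F on the vertex set. Then K (dimension 1) consists of the simplices:

  0-simplices (5): A, B, D, E, F
  1-simplices (6): AD, AF, BE, BF, DF, EF

giving chain groups C_0 ≅ Z^5, C_1 ≅ Z^6.

Boundary ∂_1: C_1 → C_0 maps an edge to its endpoints' difference, ∂[p,q] = q − p. For instance
  ∂AD = D − A.
The 5×6 boundary matrix has rank 4 and Smith normal form diag(1,1,1,1).

Reading off H_k = ker ∂_k / im ∂_{k+1}:

  H_0: rank C_0 − rank ∂_1 = 5 − 4 = 1, and the invariant factors of ∂_1 are all 1, so H_0 ≅ Z.
  H_1: rank ker ∂_1 − rank ∂_2 = (6 − 4) − 0 = 2, and there is no ∂_2, so H_1 ≅ Z^2.

As a check, the Euler characteristic is 5 − 6 = -1, which agrees with 1 − 2 = -1.

H_0 = Z,  H_1 = Z^2.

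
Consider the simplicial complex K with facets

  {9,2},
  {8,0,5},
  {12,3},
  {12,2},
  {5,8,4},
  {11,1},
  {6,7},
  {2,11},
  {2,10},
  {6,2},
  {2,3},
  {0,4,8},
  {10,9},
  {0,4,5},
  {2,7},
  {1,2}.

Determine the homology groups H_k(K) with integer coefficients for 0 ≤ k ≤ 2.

H_0 ≅ Z^2,  H_1 ≅ Z^4,  H_2 ≅ Z.

K has 13 vertices, 18 edges, 4 triangles.
rank ∂_0 = 0, rank ∂_1 = 11 ⇒ b_0 = 13 − 0 − 11 = 2; all invariant factors of ∂_1 are 1 so no torsion. So H_0 ≅ Z^2.
rank ∂_1 = 11, rank ∂_2 = 3 ⇒ b_1 = 18 − 11 − 3 = 4; all invariant factors of ∂_2 are 1 so no torsion. So H_1 ≅ Z^4.
rank ∂_2 = 3, rank ∂_3 = 0 ⇒ b_2 = 4 − 3 − 0 = 1. So H_2 ≅ Z.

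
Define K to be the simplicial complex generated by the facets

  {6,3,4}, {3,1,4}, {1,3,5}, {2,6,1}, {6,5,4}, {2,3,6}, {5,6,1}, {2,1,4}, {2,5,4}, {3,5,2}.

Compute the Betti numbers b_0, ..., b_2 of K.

b_0 = 1, b_1 = 0, b_2 = 0.

Fix the vertex order 1 < 2 < 3 < 4 < 5 < 6 and write every simplex with vertices in increasing order. Then dim K = 2 and the simplices of K are:

  0-simplices (6): [1], [2], [3], [4], [5], [6]
  1-simplices (15): [1,2], [1,3], [1,4], [1,5], [1,6], [2,3], [2,4], [2,5], [2,6], [3,4], [3,5], [3,6], [4,5], [4,6], [5,6]
  2-simplices (10): [1,2,4], [1,2,6], [1,3,4], [1,3,5], [1,5,6], [2,3,5], [2,3,6], [2,4,5], [3,4,6], [4,5,6]

giving chain groups C_0 ≅ Z^6, C_1 ≅ Z^15, C_2 ≅ Z^10.

∂_1: C_1 → C_0 maps an edge to its endpoints' difference, ∂[p,q] = q − p. For instance
  ∂[2,4] = [4] − [2].
The resulting 6×15 matrix has rank 5, and its Smith normal form has invariant factors (1,1,1,1,1).

∂_2: C_2 → C_1 sends each 2-simplex [p,q,r] to [q,r] − [p,r] + [p,q]. For instance
  ∂[2,3,5] = [3,5] − [2,5] + [2,3],
  ∂[3,4,6] = [4,6] − [3,6] + [3,4].
The 15×10 boundary matrix has rank 10 and Smith normal form diag(1,1,1,1,1,1,1,1,1,2).

Now H_k = ker ∂_k / im ∂_{k+1}, so:

  H_0: rank C_0 − rank ∂_1 = 6 − 5 = 1, and the invariant factors of ∂_1 are all 1, so H_0 ≅ Z.
  H_1: rank ker ∂_1 − rank ∂_2 = (15 − 5) − 10 = 0, and ∂_2 has invariant factor 2 > 1, so H_1 ≅ Z/2.
  H_2: rank ker ∂_2 − rank ∂_3 = (10 − 10) − 0 = 0, and there is no ∂_3, so H_2 ≅ 0.

Hence the Betti numbers are b_0 = 1, b_1 = 0, b_2 = 0.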